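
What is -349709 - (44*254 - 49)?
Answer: -360836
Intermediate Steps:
-349709 - (44*254 - 49) = -349709 - (11176 - 49) = -349709 - 1*11127 = -349709 - 11127 = -360836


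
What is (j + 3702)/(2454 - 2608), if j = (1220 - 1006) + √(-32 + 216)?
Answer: -178/7 - √46/77 ≈ -25.517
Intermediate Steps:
j = 214 + 2*√46 (j = 214 + √184 = 214 + 2*√46 ≈ 227.56)
(j + 3702)/(2454 - 2608) = ((214 + 2*√46) + 3702)/(2454 - 2608) = (3916 + 2*√46)/(-154) = (3916 + 2*√46)*(-1/154) = -178/7 - √46/77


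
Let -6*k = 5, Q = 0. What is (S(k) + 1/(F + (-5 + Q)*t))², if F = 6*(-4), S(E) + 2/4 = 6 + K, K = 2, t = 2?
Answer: 16129/289 ≈ 55.810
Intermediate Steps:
k = -⅚ (k = -⅙*5 = -⅚ ≈ -0.83333)
S(E) = 15/2 (S(E) = -½ + (6 + 2) = -½ + 8 = 15/2)
F = -24
(S(k) + 1/(F + (-5 + Q)*t))² = (15/2 + 1/(-24 + (-5 + 0)*2))² = (15/2 + 1/(-24 - 5*2))² = (15/2 + 1/(-24 - 10))² = (15/2 + 1/(-34))² = (15/2 - 1/34)² = (127/17)² = 16129/289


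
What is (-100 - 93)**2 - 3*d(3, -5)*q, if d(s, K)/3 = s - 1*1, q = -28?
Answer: 37753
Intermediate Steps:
d(s, K) = -3 + 3*s (d(s, K) = 3*(s - 1*1) = 3*(s - 1) = 3*(-1 + s) = -3 + 3*s)
(-100 - 93)**2 - 3*d(3, -5)*q = (-100 - 93)**2 - 3*(-3 + 3*3)*(-28) = (-193)**2 - 3*(-3 + 9)*(-28) = 37249 - 3*6*(-28) = 37249 - 18*(-28) = 37249 - 1*(-504) = 37249 + 504 = 37753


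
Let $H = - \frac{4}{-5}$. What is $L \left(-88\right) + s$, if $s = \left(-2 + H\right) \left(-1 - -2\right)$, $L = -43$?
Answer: $\frac{18914}{5} \approx 3782.8$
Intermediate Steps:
$H = \frac{4}{5}$ ($H = \left(-4\right) \left(- \frac{1}{5}\right) = \frac{4}{5} \approx 0.8$)
$s = - \frac{6}{5}$ ($s = \left(-2 + \frac{4}{5}\right) \left(-1 - -2\right) = - \frac{6 \left(-1 + 2\right)}{5} = \left(- \frac{6}{5}\right) 1 = - \frac{6}{5} \approx -1.2$)
$L \left(-88\right) + s = \left(-43\right) \left(-88\right) - \frac{6}{5} = 3784 - \frac{6}{5} = \frac{18914}{5}$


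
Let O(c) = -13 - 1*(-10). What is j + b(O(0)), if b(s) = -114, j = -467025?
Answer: -467139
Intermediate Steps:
O(c) = -3 (O(c) = -13 + 10 = -3)
j + b(O(0)) = -467025 - 114 = -467139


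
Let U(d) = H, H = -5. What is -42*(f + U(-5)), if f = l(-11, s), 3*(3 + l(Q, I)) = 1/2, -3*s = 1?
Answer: 329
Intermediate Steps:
s = -⅓ (s = -⅓*1 = -⅓ ≈ -0.33333)
U(d) = -5
l(Q, I) = -17/6 (l(Q, I) = -3 + (⅓)/2 = -3 + (⅓)*(½) = -3 + ⅙ = -17/6)
f = -17/6 ≈ -2.8333
-42*(f + U(-5)) = -42*(-17/6 - 5) = -42*(-47/6) = 329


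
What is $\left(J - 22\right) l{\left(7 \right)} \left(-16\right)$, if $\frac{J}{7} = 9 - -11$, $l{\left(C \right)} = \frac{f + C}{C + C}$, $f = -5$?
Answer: $- \frac{1888}{7} \approx -269.71$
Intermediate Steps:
$l{\left(C \right)} = \frac{-5 + C}{2 C}$ ($l{\left(C \right)} = \frac{-5 + C}{C + C} = \frac{-5 + C}{2 C}$)
$J = 140$ ($J = 7 \left(9 - -11\right) = 7 \left(9 + 11\right) = 7 \cdot 20 = 140$)
$\left(J - 22\right) l{\left(7 \right)} \left(-16\right) = \left(140 - 22\right) \frac{-5 + 7}{2 \cdot 7} \left(-16\right) = 118 \cdot \frac{1}{2} \cdot \frac{1}{7} \cdot 2 \left(-16\right) = 118 \cdot \frac{1}{7} \left(-16\right) = \frac{118}{7} \left(-16\right) = - \frac{1888}{7}$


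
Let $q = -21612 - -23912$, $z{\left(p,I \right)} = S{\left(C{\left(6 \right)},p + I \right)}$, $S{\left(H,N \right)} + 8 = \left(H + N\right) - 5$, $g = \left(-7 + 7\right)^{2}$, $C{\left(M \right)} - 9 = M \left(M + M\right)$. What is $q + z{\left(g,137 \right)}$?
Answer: $2505$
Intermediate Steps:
$C{\left(M \right)} = 9 + 2 M^{2}$ ($C{\left(M \right)} = 9 + M \left(M + M\right) = 9 + M 2 M = 9 + 2 M^{2}$)
$g = 0$ ($g = 0^{2} = 0$)
$S{\left(H,N \right)} = -13 + H + N$ ($S{\left(H,N \right)} = -8 - \left(5 - H - N\right) = -8 + \left(-5 + H + N\right) = -13 + H + N$)
$z{\left(p,I \right)} = 68 + I + p$ ($z{\left(p,I \right)} = -13 + \left(9 + 2 \cdot 6^{2}\right) + \left(p + I\right) = -13 + \left(9 + 2 \cdot 36\right) + \left(I + p\right) = -13 + \left(9 + 72\right) + \left(I + p\right) = -13 + 81 + \left(I + p\right) = 68 + I + p$)
$q = 2300$ ($q = -21612 + 23912 = 2300$)
$q + z{\left(g,137 \right)} = 2300 + \left(68 + 137 + 0\right) = 2300 + 205 = 2505$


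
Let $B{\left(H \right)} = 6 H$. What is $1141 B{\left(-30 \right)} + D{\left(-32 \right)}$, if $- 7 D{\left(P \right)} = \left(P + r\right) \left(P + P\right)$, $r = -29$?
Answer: $- \frac{1441564}{7} \approx -2.0594 \cdot 10^{5}$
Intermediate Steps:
$D{\left(P \right)} = - \frac{2 P \left(-29 + P\right)}{7}$ ($D{\left(P \right)} = - \frac{\left(P - 29\right) \left(P + P\right)}{7} = - \frac{\left(-29 + P\right) 2 P}{7} = - \frac{2 P \left(-29 + P\right)}{7}$)
$1141 B{\left(-30 \right)} + D{\left(-32 \right)} = 1141 \cdot 6 \left(-30\right) + \frac{2}{7} \left(-32\right) \left(29 - -32\right) = 1141 \left(-180\right) + \frac{2}{7} \left(-32\right) \left(29 + 32\right) = -205380 + \frac{2}{7} \left(-32\right) 61 = -205380 - \frac{3904}{7} = - \frac{1441564}{7}$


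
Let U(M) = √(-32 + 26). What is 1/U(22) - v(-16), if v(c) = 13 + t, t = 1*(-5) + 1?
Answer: -9 - I*√6/6 ≈ -9.0 - 0.40825*I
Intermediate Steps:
U(M) = I*√6 (U(M) = √(-6) = I*√6)
t = -4 (t = -5 + 1 = -4)
v(c) = 9 (v(c) = 13 - 4 = 9)
1/U(22) - v(-16) = 1/(I*√6) - 1*9 = -I*√6/6 - 9 = -9 - I*√6/6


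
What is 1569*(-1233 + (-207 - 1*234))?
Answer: -2626506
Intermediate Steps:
1569*(-1233 + (-207 - 1*234)) = 1569*(-1233 + (-207 - 234)) = 1569*(-1233 - 441) = 1569*(-1674) = -2626506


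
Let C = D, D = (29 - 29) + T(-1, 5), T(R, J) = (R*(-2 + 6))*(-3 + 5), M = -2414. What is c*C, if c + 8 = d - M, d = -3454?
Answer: 8384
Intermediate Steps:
T(R, J) = 8*R (T(R, J) = (R*4)*2 = (4*R)*2 = 8*R)
D = -8 (D = (29 - 29) + 8*(-1) = 0 - 8 = -8)
c = -1048 (c = -8 + (-3454 - 1*(-2414)) = -8 + (-3454 + 2414) = -8 - 1040 = -1048)
C = -8
c*C = -1048*(-8) = 8384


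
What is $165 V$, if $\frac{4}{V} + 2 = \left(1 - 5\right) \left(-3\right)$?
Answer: $66$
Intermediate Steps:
$V = \frac{2}{5}$ ($V = \frac{4}{-2 + \left(1 - 5\right) \left(-3\right)} = \frac{4}{-2 - -12} = \frac{4}{-2 + 12} = \frac{4}{10} = 4 \cdot \frac{1}{10} = \frac{2}{5} \approx 0.4$)
$165 V = 165 \cdot \frac{2}{5} = 66$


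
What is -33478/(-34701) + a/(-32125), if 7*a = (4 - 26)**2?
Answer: 7511569966/7803387375 ≈ 0.96260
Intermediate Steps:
a = 484/7 (a = (4 - 26)**2/7 = (1/7)*(-22)**2 = (1/7)*484 = 484/7 ≈ 69.143)
-33478/(-34701) + a/(-32125) = -33478/(-34701) + (484/7)/(-32125) = -33478*(-1/34701) + (484/7)*(-1/32125) = 33478/34701 - 484/224875 = 7511569966/7803387375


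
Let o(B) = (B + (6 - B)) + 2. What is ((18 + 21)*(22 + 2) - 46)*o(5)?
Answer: 7120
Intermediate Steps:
o(B) = 8 (o(B) = 6 + 2 = 8)
((18 + 21)*(22 + 2) - 46)*o(5) = ((18 + 21)*(22 + 2) - 46)*8 = (39*24 - 46)*8 = (936 - 46)*8 = 890*8 = 7120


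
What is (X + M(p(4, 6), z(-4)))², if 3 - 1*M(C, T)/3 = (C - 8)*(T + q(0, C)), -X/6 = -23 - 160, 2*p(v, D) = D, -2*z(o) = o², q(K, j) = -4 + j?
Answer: 944784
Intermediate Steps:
z(o) = -o²/2
p(v, D) = D/2
X = 1098 (X = -6*(-23 - 160) = -6*(-183) = 1098)
M(C, T) = 9 - 3*(-8 + C)*(-4 + C + T) (M(C, T) = 9 - 3*(C - 8)*(T + (-4 + C)) = 9 - 3*(-8 + C)*(-4 + C + T))
(X + M(p(4, 6), z(-4)))² = (1098 + (-87 - 3*((½)*6)² + 24*(-½*(-4)²) + 36*((½)*6) - 3*(½)*6*(-½*(-4)²)))² = (1098 + (-87 - 3*3² + 24*(-½*16) + 36*3 - 3*3*(-½*16)))² = (1098 + (-87 - 3*9 + 24*(-8) + 108 - 3*3*(-8)))² = (1098 + (-87 - 27 - 192 + 108 + 72))² = (1098 - 126)² = 972² = 944784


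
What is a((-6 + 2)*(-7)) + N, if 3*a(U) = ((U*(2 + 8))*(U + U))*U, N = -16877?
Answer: 388409/3 ≈ 1.2947e+5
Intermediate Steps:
a(U) = 20*U³/3 (a(U) = (((U*(2 + 8))*(U + U))*U)/3 = (((U*10)*(2*U))*U)/3 = (((10*U)*(2*U))*U)/3 = ((20*U²)*U)/3 = (20*U³)/3 = 20*U³/3)
a((-6 + 2)*(-7)) + N = 20*((-6 + 2)*(-7))³/3 - 16877 = 20*(-4*(-7))³/3 - 16877 = (20/3)*28³ - 16877 = (20/3)*21952 - 16877 = 439040/3 - 16877 = 388409/3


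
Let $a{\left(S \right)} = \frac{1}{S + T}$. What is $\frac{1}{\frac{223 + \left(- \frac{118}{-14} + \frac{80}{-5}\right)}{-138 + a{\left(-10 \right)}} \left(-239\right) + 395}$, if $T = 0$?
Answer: $\frac{9667}{7422585} \approx 0.0013024$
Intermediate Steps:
$a{\left(S \right)} = \frac{1}{S}$ ($a{\left(S \right)} = \frac{1}{S + 0} = \frac{1}{S}$)
$\frac{1}{\frac{223 + \left(- \frac{118}{-14} + \frac{80}{-5}\right)}{-138 + a{\left(-10 \right)}} \left(-239\right) + 395} = \frac{1}{\frac{223 + \left(- \frac{118}{-14} + \frac{80}{-5}\right)}{-138 + \frac{1}{-10}} \left(-239\right) + 395} = \frac{1}{\frac{223 + \left(\left(-118\right) \left(- \frac{1}{14}\right) + 80 \left(- \frac{1}{5}\right)\right)}{-138 - \frac{1}{10}} \left(-239\right) + 395} = \frac{1}{\frac{223 + \left(\frac{59}{7} - 16\right)}{- \frac{1381}{10}} \left(-239\right) + 395} = \frac{1}{\left(223 - \frac{53}{7}\right) \left(- \frac{10}{1381}\right) \left(-239\right) + 395} = \frac{1}{\frac{1508}{7} \left(- \frac{10}{1381}\right) \left(-239\right) + 395} = \frac{1}{\left(- \frac{15080}{9667}\right) \left(-239\right) + 395} = \frac{1}{\frac{3604120}{9667} + 395} = \frac{1}{\frac{7422585}{9667}} = \frac{9667}{7422585}$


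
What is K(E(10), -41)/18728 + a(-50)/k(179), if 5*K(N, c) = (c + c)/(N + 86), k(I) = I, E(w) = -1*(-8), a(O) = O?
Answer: -220061339/787793320 ≈ -0.27934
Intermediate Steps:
E(w) = 8
K(N, c) = 2*c/(5*(86 + N)) (K(N, c) = ((c + c)/(N + 86))/5 = ((2*c)/(86 + N))/5 = (2*c/(86 + N))/5 = 2*c/(5*(86 + N)))
K(E(10), -41)/18728 + a(-50)/k(179) = ((⅖)*(-41)/(86 + 8))/18728 - 50/179 = ((⅖)*(-41)/94)*(1/18728) - 50*1/179 = ((⅖)*(-41)*(1/94))*(1/18728) - 50/179 = -41/235*1/18728 - 50/179 = -41/4401080 - 50/179 = -220061339/787793320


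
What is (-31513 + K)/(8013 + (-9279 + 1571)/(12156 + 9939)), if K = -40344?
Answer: -1587680415/177039527 ≈ -8.9679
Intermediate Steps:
(-31513 + K)/(8013 + (-9279 + 1571)/(12156 + 9939)) = (-31513 - 40344)/(8013 + (-9279 + 1571)/(12156 + 9939)) = -71857/(8013 - 7708/22095) = -71857/177039527/22095 = -71857*22095/177039527 = -1587680415/177039527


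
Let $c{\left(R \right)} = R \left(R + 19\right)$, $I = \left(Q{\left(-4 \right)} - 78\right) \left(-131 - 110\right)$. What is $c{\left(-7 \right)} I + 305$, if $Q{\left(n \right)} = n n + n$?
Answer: $-1335799$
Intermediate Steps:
$Q{\left(n \right)} = n + n^{2}$ ($Q{\left(n \right)} = n^{2} + n = n + n^{2}$)
$I = 15906$ ($I = \left(- 4 \left(1 - 4\right) - 78\right) \left(-131 - 110\right) = \left(\left(-4\right) \left(-3\right) - 78\right) \left(-241\right) = \left(12 - 78\right) \left(-241\right) = \left(-66\right) \left(-241\right) = 15906$)
$c{\left(R \right)} = R \left(19 + R\right)$
$c{\left(-7 \right)} I + 305 = - 7 \left(19 - 7\right) 15906 + 305 = \left(-7\right) 12 \cdot 15906 + 305 = \left(-84\right) 15906 + 305 = -1336104 + 305 = -1335799$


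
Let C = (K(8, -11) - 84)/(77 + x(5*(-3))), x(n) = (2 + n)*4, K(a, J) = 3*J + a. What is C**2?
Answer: 11881/625 ≈ 19.010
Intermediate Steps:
K(a, J) = a + 3*J
x(n) = 8 + 4*n
C = -109/25 (C = ((8 + 3*(-11)) - 84)/(77 + (8 + 4*(5*(-3)))) = ((8 - 33) - 84)/(77 + (8 + 4*(-15))) = (-25 - 84)/(77 + (8 - 60)) = -109/(77 - 52) = -109/25 ≈ -4.3600)
C**2 = (-109/25)**2 = 11881/625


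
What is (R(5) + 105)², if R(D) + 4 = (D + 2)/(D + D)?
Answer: 1034289/100 ≈ 10343.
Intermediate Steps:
R(D) = -4 + (2 + D)/(2*D) (R(D) = -4 + (D + 2)/(D + D) = -4 + (2 + D)/((2*D)) = -4 + (2 + D)*(1/(2*D)) = -4 + (2 + D)/(2*D))
(R(5) + 105)² = ((-7/2 + 1/5) + 105)² = ((-7/2 + ⅕) + 105)² = (-33/10 + 105)² = (1017/10)² = 1034289/100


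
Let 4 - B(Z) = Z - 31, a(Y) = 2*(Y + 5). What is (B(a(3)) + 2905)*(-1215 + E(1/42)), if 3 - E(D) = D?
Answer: -74423110/21 ≈ -3.5440e+6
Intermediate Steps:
E(D) = 3 - D
a(Y) = 10 + 2*Y (a(Y) = 2*(5 + Y) = 10 + 2*Y)
B(Z) = 35 - Z (B(Z) = 4 - (Z - 31) = 4 - (-31 + Z) = 4 + (31 - Z) = 35 - Z)
(B(a(3)) + 2905)*(-1215 + E(1/42)) = ((35 - (10 + 2*3)) + 2905)*(-1215 + (3 - 1/42)) = ((35 - (10 + 6)) + 2905)*(-1215 + (3 - 1*1/42)) = ((35 - 1*16) + 2905)*(-1215 + (3 - 1/42)) = ((35 - 16) + 2905)*(-1215 + 125/42) = (19 + 2905)*(-50905/42) = 2924*(-50905/42) = -74423110/21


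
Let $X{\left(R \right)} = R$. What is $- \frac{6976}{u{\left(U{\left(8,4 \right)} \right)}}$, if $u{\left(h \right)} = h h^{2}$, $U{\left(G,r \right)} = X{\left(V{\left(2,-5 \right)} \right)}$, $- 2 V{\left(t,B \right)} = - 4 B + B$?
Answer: $\frac{55808}{3375} \approx 16.536$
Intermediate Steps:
$V{\left(t,B \right)} = \frac{3 B}{2}$ ($V{\left(t,B \right)} = - \frac{- 4 B + B}{2} = - \frac{\left(-3\right) B}{2} = \frac{3 B}{2}$)
$U{\left(G,r \right)} = - \frac{15}{2}$ ($U{\left(G,r \right)} = \frac{3}{2} \left(-5\right) = - \frac{15}{2}$)
$u{\left(h \right)} = h^{3}$
$- \frac{6976}{u{\left(U{\left(8,4 \right)} \right)}} = - \frac{6976}{\left(- \frac{15}{2}\right)^{3}} = - \frac{6976}{- \frac{3375}{8}} = \left(-6976\right) \left(- \frac{8}{3375}\right) = \frac{55808}{3375}$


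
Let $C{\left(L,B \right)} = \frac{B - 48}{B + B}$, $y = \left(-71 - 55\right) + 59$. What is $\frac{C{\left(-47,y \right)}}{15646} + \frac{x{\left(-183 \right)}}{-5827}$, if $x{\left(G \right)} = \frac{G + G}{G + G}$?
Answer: $- \frac{1426459}{12216678428} \approx -0.00011676$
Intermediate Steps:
$y = -67$ ($y = -126 + 59 = -67$)
$C{\left(L,B \right)} = \frac{-48 + B}{2 B}$
$x{\left(G \right)} = 1$ ($x{\left(G \right)} = \frac{2 G}{2 G} = 2 G \frac{1}{2 G} = 1$)
$\frac{C{\left(-47,y \right)}}{15646} + \frac{x{\left(-183 \right)}}{-5827} = \frac{\frac{1}{2} \frac{1}{-67} \left(-48 - 67\right)}{15646} + 1 \frac{1}{-5827} = \frac{1}{2} \left(- \frac{1}{67}\right) \left(-115\right) \frac{1}{15646} + 1 \left(- \frac{1}{5827}\right) = \frac{115}{134} \cdot \frac{1}{15646} - \frac{1}{5827} = \frac{115}{2096564} - \frac{1}{5827} = - \frac{1426459}{12216678428}$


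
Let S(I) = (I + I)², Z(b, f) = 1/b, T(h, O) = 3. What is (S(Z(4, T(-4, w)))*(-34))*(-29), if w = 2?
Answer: 493/2 ≈ 246.50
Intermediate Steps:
S(I) = 4*I² (S(I) = (2*I)² = 4*I²)
(S(Z(4, T(-4, w)))*(-34))*(-29) = ((4*(1/4)²)*(-34))*(-29) = ((4*(¼)²)*(-34))*(-29) = ((4*(1/16))*(-34))*(-29) = ((¼)*(-34))*(-29) = -17/2*(-29) = 493/2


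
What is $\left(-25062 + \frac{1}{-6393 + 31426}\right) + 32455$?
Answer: $\frac{185068970}{25033} \approx 7393.0$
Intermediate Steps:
$\left(-25062 + \frac{1}{-6393 + 31426}\right) + 32455 = \left(-25062 + \frac{1}{25033}\right) + 32455 = - \frac{627377045}{25033} + 32455 = \frac{185068970}{25033}$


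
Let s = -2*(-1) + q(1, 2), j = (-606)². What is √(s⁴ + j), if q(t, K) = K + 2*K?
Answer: 2*√92833 ≈ 609.37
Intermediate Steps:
j = 367236
q(t, K) = 3*K
s = 8 (s = -2*(-1) + 3*2 = 2 + 6 = 8)
√(s⁴ + j) = √(8⁴ + 367236) = √(4096 + 367236) = √371332 = 2*√92833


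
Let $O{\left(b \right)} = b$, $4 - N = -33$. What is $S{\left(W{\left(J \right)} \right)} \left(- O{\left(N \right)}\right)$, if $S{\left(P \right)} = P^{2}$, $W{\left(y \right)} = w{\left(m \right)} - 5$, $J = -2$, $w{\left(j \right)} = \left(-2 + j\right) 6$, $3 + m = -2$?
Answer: $-81733$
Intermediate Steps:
$N = 37$ ($N = 4 - -33 = 4 + 33 = 37$)
$m = -5$ ($m = -3 - 2 = -5$)
$w{\left(j \right)} = -12 + 6 j$
$W{\left(y \right)} = -47$ ($W{\left(y \right)} = \left(-12 + 6 \left(-5\right)\right) - 5 = \left(-12 - 30\right) - 5 = -42 - 5 = -47$)
$S{\left(W{\left(J \right)} \right)} \left(- O{\left(N \right)}\right) = \left(-47\right)^{2} \left(\left(-1\right) 37\right) = 2209 \left(-37\right) = -81733$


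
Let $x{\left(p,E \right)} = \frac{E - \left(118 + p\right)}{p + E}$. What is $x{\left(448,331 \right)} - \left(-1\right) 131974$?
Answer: $\frac{102807511}{779} \approx 1.3197 \cdot 10^{5}$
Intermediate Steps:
$x{\left(p,E \right)} = \frac{-118 + E - p}{E + p}$
$x{\left(448,331 \right)} - \left(-1\right) 131974 = \frac{-118 + 331 - 448}{331 + 448} - \left(-1\right) 131974 = \frac{-118 + 331 - 448}{779} - -131974 = \frac{1}{779} \left(-235\right) + 131974 = - \frac{235}{779} + 131974 = \frac{102807511}{779}$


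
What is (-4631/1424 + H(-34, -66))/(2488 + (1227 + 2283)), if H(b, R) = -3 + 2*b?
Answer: -105735/8541152 ≈ -0.012379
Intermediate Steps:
(-4631/1424 + H(-34, -66))/(2488 + (1227 + 2283)) = (-4631/1424 + (-3 + 2*(-34)))/(2488 + (1227 + 2283)) = (-4631*1/1424 + (-3 - 68))/(2488 + 3510) = (-4631/1424 - 71)/5998 = -105735/1424*1/5998 = -105735/8541152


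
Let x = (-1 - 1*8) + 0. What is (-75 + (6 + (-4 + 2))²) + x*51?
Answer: -518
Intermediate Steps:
x = -9 (x = (-1 - 8) + 0 = -9 + 0 = -9)
(-75 + (6 + (-4 + 2))²) + x*51 = (-75 + (6 + (-4 + 2))²) - 9*51 = (-75 + (6 - 2)²) - 459 = (-75 + 4²) - 459 = (-75 + 16) - 459 = -59 - 459 = -518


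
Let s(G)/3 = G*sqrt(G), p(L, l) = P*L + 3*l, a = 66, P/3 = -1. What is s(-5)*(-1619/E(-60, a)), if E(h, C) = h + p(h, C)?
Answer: 8095*I*sqrt(5)/106 ≈ 170.76*I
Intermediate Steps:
P = -3 (P = 3*(-1) = -3)
p(L, l) = -3*L + 3*l
s(G) = 3*G**(3/2) (s(G) = 3*(G*sqrt(G)) = 3*G**(3/2))
E(h, C) = -2*h + 3*C (E(h, C) = h + (-3*h + 3*C) = -2*h + 3*C)
s(-5)*(-1619/E(-60, a)) = (3*(-5)**(3/2))*(-1619/(-2*(-60) + 3*66)) = (3*(-5*I*sqrt(5)))*(-1619/(120 + 198)) = (-15*I*sqrt(5))*(-1619/318) = (-15*I*sqrt(5))*(-1619*1/318) = -15*I*sqrt(5)*(-1619/318) = 8095*I*sqrt(5)/106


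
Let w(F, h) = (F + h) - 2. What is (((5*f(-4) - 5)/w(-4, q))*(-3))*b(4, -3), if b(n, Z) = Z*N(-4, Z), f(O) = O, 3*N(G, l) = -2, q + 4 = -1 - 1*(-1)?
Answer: -15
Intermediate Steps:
q = -4 (q = -4 + (-1 - 1*(-1)) = -4 + (-1 + 1) = -4 + 0 = -4)
N(G, l) = -2/3 (N(G, l) = (1/3)*(-2) = -2/3)
w(F, h) = -2 + F + h
b(n, Z) = -2*Z/3 (b(n, Z) = Z*(-2/3) = -2*Z/3)
(((5*f(-4) - 5)/w(-4, q))*(-3))*b(4, -3) = (((5*(-4) - 5)/(-2 - 4 - 4))*(-3))*(-2/3*(-3)) = (((-20 - 5)/(-10))*(-3))*2 = (-25*(-1/10)*(-3))*2 = ((5/2)*(-3))*2 = -15/2*2 = -15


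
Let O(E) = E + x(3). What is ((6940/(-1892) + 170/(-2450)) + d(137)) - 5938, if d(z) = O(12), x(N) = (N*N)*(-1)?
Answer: -688210591/115885 ≈ -5938.7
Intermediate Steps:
x(N) = -N² (x(N) = N²*(-1) = -N²)
O(E) = -9 + E (O(E) = E - 1*3² = E - 1*9 = E - 9 = -9 + E)
d(z) = 3 (d(z) = -9 + 12 = 3)
((6940/(-1892) + 170/(-2450)) + d(137)) - 5938 = ((6940/(-1892) + 170/(-2450)) + 3) - 5938 = ((6940*(-1/1892) + 170*(-1/2450)) + 3) - 5938 = ((-1735/473 - 17/245) + 3) - 5938 = (-433116/115885 + 3) - 5938 = -85461/115885 - 5938 = -688210591/115885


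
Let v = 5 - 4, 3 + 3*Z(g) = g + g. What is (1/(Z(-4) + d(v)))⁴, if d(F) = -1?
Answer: 81/38416 ≈ 0.0021085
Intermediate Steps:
Z(g) = -1 + 2*g/3 (Z(g) = -1 + (g + g)/3 = -1 + (2*g)/3 = -1 + 2*g/3)
v = 1
(1/(Z(-4) + d(v)))⁴ = (1/((-1 + (⅔)*(-4)) - 1))⁴ = (1/((-1 - 8/3) - 1))⁴ = (1/(-11/3 - 1))⁴ = (1/(-14/3))⁴ = (-3/14)⁴ = 81/38416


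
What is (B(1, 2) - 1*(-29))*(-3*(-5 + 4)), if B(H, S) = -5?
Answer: 72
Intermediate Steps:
(B(1, 2) - 1*(-29))*(-3*(-5 + 4)) = (-5 - 1*(-29))*(-3*(-5 + 4)) = (-5 + 29)*(-3*(-1)) = 24*3 = 72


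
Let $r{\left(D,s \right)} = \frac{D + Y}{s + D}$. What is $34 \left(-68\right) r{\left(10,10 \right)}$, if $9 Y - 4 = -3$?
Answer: $- \frac{52598}{45} \approx -1168.8$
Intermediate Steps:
$Y = \frac{1}{9}$ ($Y = \frac{4}{9} + \frac{1}{9} \left(-3\right) = \frac{4}{9} - \frac{1}{3} = \frac{1}{9} \approx 0.11111$)
$r{\left(D,s \right)} = \frac{\frac{1}{9} + D}{D + s}$ ($r{\left(D,s \right)} = \frac{D + \frac{1}{9}}{s + D} = \frac{\frac{1}{9} + D}{D + s}$)
$34 \left(-68\right) r{\left(10,10 \right)} = 34 \left(-68\right) \frac{\frac{1}{9} + 10}{10 + 10} = - 2312 \cdot \frac{1}{20} \cdot \frac{91}{9} = \left(-2312\right) \frac{91}{180} = - \frac{52598}{45}$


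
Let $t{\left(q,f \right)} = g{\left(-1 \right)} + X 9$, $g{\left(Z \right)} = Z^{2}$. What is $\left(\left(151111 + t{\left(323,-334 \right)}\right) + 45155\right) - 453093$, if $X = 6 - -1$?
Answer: $-256763$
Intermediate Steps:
$X = 7$ ($X = 6 + 1 = 7$)
$t{\left(q,f \right)} = 64$ ($t{\left(q,f \right)} = \left(-1\right)^{2} + 7 \cdot 9 = 1 + 63 = 64$)
$\left(\left(151111 + t{\left(323,-334 \right)}\right) + 45155\right) - 453093 = \left(\left(151111 + 64\right) + 45155\right) - 453093 = \left(151175 + 45155\right) - 453093 = 196330 - 453093 = -256763$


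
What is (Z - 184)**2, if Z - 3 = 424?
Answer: 59049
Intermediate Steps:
Z = 427 (Z = 3 + 424 = 427)
(Z - 184)**2 = (427 - 184)**2 = 243**2 = 59049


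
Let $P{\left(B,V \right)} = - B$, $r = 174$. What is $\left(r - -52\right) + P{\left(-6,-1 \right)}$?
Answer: $232$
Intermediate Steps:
$\left(r - -52\right) + P{\left(-6,-1 \right)} = \left(174 - -52\right) - -6 = \left(174 + 52\right) + 6 = 226 + 6 = 232$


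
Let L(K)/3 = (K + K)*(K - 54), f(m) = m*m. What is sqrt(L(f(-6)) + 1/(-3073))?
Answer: 5*I*sqrt(1468626649)/3073 ≈ 62.354*I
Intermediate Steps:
f(m) = m**2
L(K) = 6*K*(-54 + K) (L(K) = 3*((K + K)*(K - 54)) = 3*((2*K)*(-54 + K)) = 3*(2*K*(-54 + K)) = 6*K*(-54 + K))
sqrt(L(f(-6)) + 1/(-3073)) = sqrt(6*(-6)**2*(-54 + (-6)**2) + 1/(-3073)) = sqrt(6*36*(-54 + 36) - 1/3073) = sqrt(6*36*(-18) - 1/3073) = sqrt(-3888 - 1/3073) = sqrt(-11947825/3073) = 5*I*sqrt(1468626649)/3073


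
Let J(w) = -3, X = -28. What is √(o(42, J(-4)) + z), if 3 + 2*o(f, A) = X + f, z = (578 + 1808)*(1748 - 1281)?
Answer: 3*√495230/2 ≈ 1055.6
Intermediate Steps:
z = 1114262 (z = 2386*467 = 1114262)
o(f, A) = -31/2 + f/2 (o(f, A) = -3/2 + (-28 + f)/2 = -3/2 + (-14 + f/2) = -31/2 + f/2)
√(o(42, J(-4)) + z) = √((-31/2 + (½)*42) + 1114262) = √((-31/2 + 21) + 1114262) = √(11/2 + 1114262) = √(2228535/2) = 3*√495230/2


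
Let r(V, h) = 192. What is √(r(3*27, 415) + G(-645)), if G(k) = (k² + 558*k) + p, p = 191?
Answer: √56498 ≈ 237.69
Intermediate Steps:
G(k) = 191 + k² + 558*k (G(k) = (k² + 558*k) + 191 = 191 + k² + 558*k)
√(r(3*27, 415) + G(-645)) = √(192 + (191 + (-645)² + 558*(-645))) = √(192 + (191 + 416025 - 359910)) = √(192 + 56306) = √56498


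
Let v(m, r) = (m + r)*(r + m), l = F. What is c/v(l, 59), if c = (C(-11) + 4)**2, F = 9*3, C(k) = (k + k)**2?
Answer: 59536/1849 ≈ 32.199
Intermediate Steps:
C(k) = 4*k**2 (C(k) = (2*k)**2 = 4*k**2)
F = 27
l = 27
c = 238144 (c = (4*(-11)**2 + 4)**2 = (4*121 + 4)**2 = (484 + 4)**2 = 488**2 = 238144)
v(m, r) = (m + r)**2 (v(m, r) = (m + r)*(m + r) = (m + r)**2)
c/v(l, 59) = 238144/((27 + 59)**2) = 238144/(86**2) = 238144/7396 = 238144*(1/7396) = 59536/1849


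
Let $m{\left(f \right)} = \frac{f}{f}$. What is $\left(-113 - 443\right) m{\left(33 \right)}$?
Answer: $-556$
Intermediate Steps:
$m{\left(f \right)} = 1$
$\left(-113 - 443\right) m{\left(33 \right)} = \left(-113 - 443\right) 1 = \left(-556\right) 1 = -556$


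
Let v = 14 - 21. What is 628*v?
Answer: -4396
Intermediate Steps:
v = -7
628*v = 628*(-7) = -4396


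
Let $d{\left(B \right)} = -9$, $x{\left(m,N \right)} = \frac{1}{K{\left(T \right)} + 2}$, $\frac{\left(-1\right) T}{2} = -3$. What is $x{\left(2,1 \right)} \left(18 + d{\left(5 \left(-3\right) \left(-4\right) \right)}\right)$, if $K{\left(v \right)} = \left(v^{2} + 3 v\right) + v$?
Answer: $\frac{9}{62} \approx 0.14516$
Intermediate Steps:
$T = 6$ ($T = \left(-2\right) \left(-3\right) = 6$)
$K{\left(v \right)} = v^{2} + 4 v$
$x{\left(m,N \right)} = \frac{1}{62}$ ($x{\left(m,N \right)} = \frac{1}{6 \left(4 + 6\right) + 2} = \frac{1}{6 \cdot 10 + 2} = \frac{1}{60 + 2} = \frac{1}{62}$)
$x{\left(2,1 \right)} \left(18 + d{\left(5 \left(-3\right) \left(-4\right) \right)}\right) = \frac{18 - 9}{62} = \frac{1}{62} \cdot 9 = \frac{9}{62}$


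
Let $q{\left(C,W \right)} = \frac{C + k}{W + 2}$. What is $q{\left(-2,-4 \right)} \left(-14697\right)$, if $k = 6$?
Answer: $29394$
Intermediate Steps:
$q{\left(C,W \right)} = \frac{6 + C}{2 + W}$ ($q{\left(C,W \right)} = \frac{C + 6}{W + 2} = \frac{6 + C}{2 + W}$)
$q{\left(-2,-4 \right)} \left(-14697\right) = \frac{6 - 2}{2 - 4} \left(-14697\right) = \frac{1}{-2} \cdot 4 \left(-14697\right) = \left(- \frac{1}{2}\right) 4 \left(-14697\right) = \left(-2\right) \left(-14697\right) = 29394$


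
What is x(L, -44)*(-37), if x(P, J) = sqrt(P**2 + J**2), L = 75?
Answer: -37*sqrt(7561) ≈ -3217.3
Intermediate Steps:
x(P, J) = sqrt(J**2 + P**2)
x(L, -44)*(-37) = sqrt((-44)**2 + 75**2)*(-37) = sqrt(1936 + 5625)*(-37) = sqrt(7561)*(-37) = -37*sqrt(7561)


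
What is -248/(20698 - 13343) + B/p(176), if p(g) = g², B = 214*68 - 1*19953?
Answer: -4309673/20711680 ≈ -0.20808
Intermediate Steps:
B = -5401 (B = 14552 - 19953 = -5401)
-248/(20698 - 13343) + B/p(176) = -248/(20698 - 13343) - 5401/(176²) = -248/7355 - 5401/30976 = -248*1/7355 - 5401*1/30976 = -248/7355 - 491/2816 = -4309673/20711680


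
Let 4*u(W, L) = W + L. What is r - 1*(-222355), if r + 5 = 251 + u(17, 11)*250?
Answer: 224351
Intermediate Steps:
u(W, L) = L/4 + W/4 (u(W, L) = (W + L)/4 = (L + W)/4 = L/4 + W/4)
r = 1996 (r = -5 + (251 + ((1/4)*11 + (1/4)*17)*250) = -5 + (251 + (11/4 + 17/4)*250) = -5 + (251 + 7*250) = -5 + (251 + 1750) = -5 + 2001 = 1996)
r - 1*(-222355) = 1996 - 1*(-222355) = 1996 + 222355 = 224351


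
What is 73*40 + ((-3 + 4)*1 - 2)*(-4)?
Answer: 2924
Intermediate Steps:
73*40 + ((-3 + 4)*1 - 2)*(-4) = 2920 + (1*1 - 2)*(-4) = 2920 + (1 - 2)*(-4) = 2920 - 1*(-4) = 2920 + 4 = 2924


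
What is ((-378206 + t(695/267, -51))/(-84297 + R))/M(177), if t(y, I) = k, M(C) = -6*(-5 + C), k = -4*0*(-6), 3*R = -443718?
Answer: -189103/119816748 ≈ -0.0015783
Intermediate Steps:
R = -147906 (R = (1/3)*(-443718) = -147906)
k = 0 (k = 0*(-6) = 0)
M(C) = 30 - 6*C
t(y, I) = 0
((-378206 + t(695/267, -51))/(-84297 + R))/M(177) = ((-378206 + 0)/(-84297 - 147906))/(30 - 6*177) = (-378206/(-232203))/(30 - 1062) = -378206*(-1/232203)/(-1032) = (378206/232203)*(-1/1032) = -189103/119816748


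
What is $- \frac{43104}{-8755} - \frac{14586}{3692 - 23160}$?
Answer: $\frac{483424551}{85221170} \approx 5.6726$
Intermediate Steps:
$- \frac{43104}{-8755} - \frac{14586}{3692 - 23160} = \left(-43104\right) \left(- \frac{1}{8755}\right) - \frac{14586}{3692 - 23160} = \frac{43104}{8755} - \frac{14586}{-19468} = \frac{43104}{8755} - - \frac{7293}{9734} = \frac{43104}{8755} + \frac{7293}{9734} = \frac{483424551}{85221170}$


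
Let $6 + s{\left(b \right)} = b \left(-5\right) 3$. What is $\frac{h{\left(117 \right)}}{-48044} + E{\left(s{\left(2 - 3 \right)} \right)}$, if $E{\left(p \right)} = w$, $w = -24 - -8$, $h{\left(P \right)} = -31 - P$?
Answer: $- \frac{192139}{12011} \approx -15.997$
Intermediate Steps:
$s{\left(b \right)} = -6 - 15 b$ ($s{\left(b \right)} = -6 + b \left(-5\right) 3 = -6 + - 5 b 3 = -6 - 15 b$)
$w = -16$ ($w = -24 + 8 = -16$)
$E{\left(p \right)} = -16$
$\frac{h{\left(117 \right)}}{-48044} + E{\left(s{\left(2 - 3 \right)} \right)} = \frac{-31 - 117}{-48044} - 16 = \left(-31 - 117\right) \left(- \frac{1}{48044}\right) - 16 = \left(-148\right) \left(- \frac{1}{48044}\right) - 16 = \frac{37}{12011} - 16 = - \frac{192139}{12011}$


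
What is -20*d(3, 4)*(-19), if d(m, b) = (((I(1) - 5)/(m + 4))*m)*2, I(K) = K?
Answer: -9120/7 ≈ -1302.9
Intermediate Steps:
d(m, b) = -8*m/(4 + m) (d(m, b) = (((1 - 5)/(m + 4))*m)*2 = ((-4/(4 + m))*m)*2 = -4*m/(4 + m)*2 = -8*m/(4 + m))
-20*d(3, 4)*(-19) = -(-160)*3/(4 + 3)*(-19) = -(-160)*3/7*(-19) = -20*(-24/7)*(-19) = (480/7)*(-19) = -9120/7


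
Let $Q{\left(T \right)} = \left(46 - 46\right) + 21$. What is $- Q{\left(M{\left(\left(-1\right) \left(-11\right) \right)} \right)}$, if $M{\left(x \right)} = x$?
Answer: $-21$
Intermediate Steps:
$Q{\left(T \right)} = 21$ ($Q{\left(T \right)} = 0 + 21 = 21$)
$- Q{\left(M{\left(\left(-1\right) \left(-11\right) \right)} \right)} = \left(-1\right) 21 = -21$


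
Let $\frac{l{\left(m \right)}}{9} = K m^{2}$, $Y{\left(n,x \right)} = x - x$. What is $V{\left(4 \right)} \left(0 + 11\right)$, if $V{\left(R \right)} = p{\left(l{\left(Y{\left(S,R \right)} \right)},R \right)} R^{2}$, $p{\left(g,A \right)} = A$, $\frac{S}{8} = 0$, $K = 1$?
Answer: $704$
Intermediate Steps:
$S = 0$ ($S = 8 \cdot 0 = 0$)
$Y{\left(n,x \right)} = 0$
$l{\left(m \right)} = 9 m^{2}$ ($l{\left(m \right)} = 9 \cdot 1 m^{2} = 9 m^{2}$)
$V{\left(R \right)} = R^{3}$ ($V{\left(R \right)} = R R^{2} = R^{3}$)
$V{\left(4 \right)} \left(0 + 11\right) = 4^{3} \left(0 + 11\right) = 64 \cdot 11 = 704$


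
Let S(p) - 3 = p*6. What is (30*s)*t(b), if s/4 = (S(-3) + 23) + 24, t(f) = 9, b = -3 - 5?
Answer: 34560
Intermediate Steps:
b = -8
S(p) = 3 + 6*p (S(p) = 3 + p*6 = 3 + 6*p)
s = 128 (s = 4*(((3 + 6*(-3)) + 23) + 24) = 4*(((3 - 18) + 23) + 24) = 4*((-15 + 23) + 24) = 4*(8 + 24) = 4*32 = 128)
(30*s)*t(b) = (30*128)*9 = 3840*9 = 34560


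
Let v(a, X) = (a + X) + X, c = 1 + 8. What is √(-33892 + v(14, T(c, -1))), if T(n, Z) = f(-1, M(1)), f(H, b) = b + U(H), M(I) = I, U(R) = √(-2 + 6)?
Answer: 4*I*√2117 ≈ 184.04*I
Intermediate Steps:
c = 9
U(R) = 2 (U(R) = √4 = 2)
f(H, b) = 2 + b (f(H, b) = b + 2 = 2 + b)
T(n, Z) = 3 (T(n, Z) = 2 + 1 = 3)
v(a, X) = a + 2*X (v(a, X) = (X + a) + X = a + 2*X)
√(-33892 + v(14, T(c, -1))) = √(-33892 + (14 + 2*3)) = √(-33892 + (14 + 6)) = √(-33892 + 20) = √(-33872) = 4*I*√2117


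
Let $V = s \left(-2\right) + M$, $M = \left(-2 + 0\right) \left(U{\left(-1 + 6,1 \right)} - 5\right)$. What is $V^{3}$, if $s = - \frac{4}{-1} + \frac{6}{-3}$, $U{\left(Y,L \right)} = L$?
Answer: $64$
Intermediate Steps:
$M = 8$ ($M = \left(-2 + 0\right) \left(1 - 5\right) = \left(-2\right) \left(-4\right) = 8$)
$s = 2$ ($s = \left(-4\right) \left(-1\right) + 6 \left(- \frac{1}{3}\right) = 4 - 2 = 2$)
$V = 4$ ($V = 2 \left(-2\right) + 8 = -4 + 8 = 4$)
$V^{3} = 4^{3} = 64$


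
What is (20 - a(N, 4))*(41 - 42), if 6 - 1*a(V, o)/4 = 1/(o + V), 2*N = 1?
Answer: 28/9 ≈ 3.1111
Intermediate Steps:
N = ½ (N = (½)*1 = ½ ≈ 0.50000)
a(V, o) = 24 - 4/(V + o) (a(V, o) = 24 - 4/(o + V) = 24 - 4/(V + o))
(20 - a(N, 4))*(41 - 42) = (20 - 4*(-1 + 6*(½) + 6*4)/(½ + 4))*(41 - 42) = (20 - 4*(-1 + 3 + 24)/9/2)*(-1) = (20 - 4*2*26/9)*(-1) = (20 - 1*208/9)*(-1) = (20 - 208/9)*(-1) = -28/9*(-1) = 28/9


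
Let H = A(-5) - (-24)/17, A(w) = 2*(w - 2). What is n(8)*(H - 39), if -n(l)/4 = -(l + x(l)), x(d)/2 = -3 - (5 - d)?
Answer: -28064/17 ≈ -1650.8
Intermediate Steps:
A(w) = -4 + 2*w (A(w) = 2*(-2 + w) = -4 + 2*w)
x(d) = -16 + 2*d (x(d) = 2*(-3 - (5 - d)) = 2*(-3 + (-5 + d)) = 2*(-8 + d) = -16 + 2*d)
n(l) = -64 + 12*l (n(l) = -(-4)*(l + (-16 + 2*l)) = -(-4)*(-16 + 3*l) = -4*(16 - 3*l) = -64 + 12*l)
H = -214/17 (H = (-4 + 2*(-5)) - (-24)/17 = (-4 - 10) - (-24)/17 = -14 - 1*(-24/17) = -14 + 24/17 = -214/17 ≈ -12.588)
n(8)*(H - 39) = (-64 + 12*8)*(-214/17 - 39) = (-64 + 96)*(-877/17) = 32*(-877/17) = -28064/17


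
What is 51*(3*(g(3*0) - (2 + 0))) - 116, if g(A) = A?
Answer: -422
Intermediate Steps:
51*(3*(g(3*0) - (2 + 0))) - 116 = 51*(3*(3*0 - (2 + 0))) - 116 = 51*(3*(0 - 1*2)) - 116 = 51*(3*(0 - 2)) - 116 = 51*(3*(-2)) - 116 = 51*(-6) - 116 = -306 - 116 = -422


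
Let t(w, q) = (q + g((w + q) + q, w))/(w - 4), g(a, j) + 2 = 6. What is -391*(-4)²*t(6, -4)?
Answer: 0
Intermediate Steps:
g(a, j) = 4 (g(a, j) = -2 + 6 = 4)
t(w, q) = (4 + q)/(-4 + w) (t(w, q) = (q + 4)/(w - 4) = (4 + q)/(-4 + w))
-391*(-4)²*t(6, -4) = -391*(-4)²*(4 - 4)/(-4 + 6) = -6256*0/2 = -6256*(½)*0 = -6256*0 = -391*0 = 0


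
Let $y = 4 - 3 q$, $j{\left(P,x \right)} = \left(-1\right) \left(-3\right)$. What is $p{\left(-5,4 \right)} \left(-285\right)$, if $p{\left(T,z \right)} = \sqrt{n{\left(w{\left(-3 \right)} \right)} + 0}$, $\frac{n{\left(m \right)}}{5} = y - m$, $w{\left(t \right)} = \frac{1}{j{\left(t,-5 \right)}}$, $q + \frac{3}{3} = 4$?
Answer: $- 380 i \sqrt{15} \approx - 1471.7 i$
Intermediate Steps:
$q = 3$ ($q = -1 + 4 = 3$)
$j{\left(P,x \right)} = 3$
$w{\left(t \right)} = \frac{1}{3}$
$y = -5$ ($y = 4 - 9 = -5$)
$n{\left(m \right)} = -25 - 5 m$ ($n{\left(m \right)} = 5 \left(-5 - m\right) = -25 - 5 m$)
$p{\left(T,z \right)} = \frac{4 i \sqrt{15}}{3}$ ($p{\left(T,z \right)} = \sqrt{\left(-25 - \frac{5}{3}\right) + 0} = \sqrt{- \frac{80}{3} + 0} = \sqrt{- \frac{80}{3}} = \frac{4 i \sqrt{15}}{3}$)
$p{\left(-5,4 \right)} \left(-285\right) = \frac{4 i \sqrt{15}}{3} \left(-285\right) = - 380 i \sqrt{15}$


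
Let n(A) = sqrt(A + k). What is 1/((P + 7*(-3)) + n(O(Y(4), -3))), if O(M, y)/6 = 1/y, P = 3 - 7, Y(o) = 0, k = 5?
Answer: -25/622 - sqrt(3)/622 ≈ -0.042978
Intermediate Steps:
P = -4
O(M, y) = 6/y
n(A) = sqrt(5 + A) (n(A) = sqrt(A + 5) = sqrt(5 + A))
1/((P + 7*(-3)) + n(O(Y(4), -3))) = 1/((-4 + 7*(-3)) + sqrt(5 + 6/(-3))) = 1/((-4 - 21) + sqrt(5 + 6*(-1/3))) = 1/(-25 + sqrt(5 - 2)) = 1/(-25 + sqrt(3))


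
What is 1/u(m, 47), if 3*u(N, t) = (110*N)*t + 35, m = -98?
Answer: -1/168875 ≈ -5.9215e-6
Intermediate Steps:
u(N, t) = 35/3 + 110*N*t/3 (u(N, t) = ((110*N)*t + 35)/3 = (110*N*t + 35)/3 = (35 + 110*N*t)/3 = 35/3 + 110*N*t/3)
1/u(m, 47) = 1/(35/3 + (110/3)*(-98)*47) = 1/(35/3 - 506660/3) = 1/(-168875) = -1/168875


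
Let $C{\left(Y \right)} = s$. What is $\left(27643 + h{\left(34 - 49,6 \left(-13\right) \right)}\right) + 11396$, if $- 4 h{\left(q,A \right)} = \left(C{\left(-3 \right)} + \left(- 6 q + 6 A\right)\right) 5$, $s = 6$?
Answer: $39504$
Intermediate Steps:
$C{\left(Y \right)} = 6$
$h{\left(q,A \right)} = - \frac{15}{2} - \frac{15 A}{2} + \frac{15 q}{2}$ ($h{\left(q,A \right)} = - \frac{\left(6 + \left(- 6 q + 6 A\right)\right) 5}{4} = - \frac{\left(6 - 6 q + 6 A\right) 5}{4} = - \frac{30 - 30 q + 30 A}{4} = - \frac{15}{2} - \frac{15 A}{2} + \frac{15 q}{2}$)
$\left(27643 + h{\left(34 - 49,6 \left(-13\right) \right)}\right) + 11396 = \left(27643 - \left(\frac{15}{2} - \frac{15 \left(34 - 49\right)}{2} + \frac{15}{2} \cdot 6 \left(-13\right)\right)\right) + 11396 = \left(27643 - -465\right) + 11396 = \left(27643 + 465\right) + 11396 = 28108 + 11396 = 39504$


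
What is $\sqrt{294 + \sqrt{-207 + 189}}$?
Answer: $\sqrt{294 + 3 i \sqrt{2}} \approx 17.147 + 0.1237 i$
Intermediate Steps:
$\sqrt{294 + \sqrt{-207 + 189}} = \sqrt{294 + \sqrt{-18}} = \sqrt{294 + 3 i \sqrt{2}}$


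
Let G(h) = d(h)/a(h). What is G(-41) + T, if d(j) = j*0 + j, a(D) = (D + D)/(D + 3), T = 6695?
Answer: 6676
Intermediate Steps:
a(D) = 2*D/(3 + D) (a(D) = (2*D)/(3 + D) = 2*D/(3 + D))
d(j) = j (d(j) = 0 + j = j)
G(h) = 3/2 + h/2 (G(h) = h/((2*h/(3 + h))) = h*((3 + h)/(2*h)) = 3/2 + h/2)
G(-41) + T = (3/2 + (½)*(-41)) + 6695 = (3/2 - 41/2) + 6695 = -19 + 6695 = 6676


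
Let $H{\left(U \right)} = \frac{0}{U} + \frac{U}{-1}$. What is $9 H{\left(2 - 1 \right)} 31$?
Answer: $-279$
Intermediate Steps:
$H{\left(U \right)} = - U$ ($H{\left(U \right)} = 0 + U \left(-1\right) = 0 - U = - U$)
$9 H{\left(2 - 1 \right)} 31 = 9 \left(- (2 - 1)\right) 31 = 9 \left(\left(-1\right) 1\right) 31 = 9 \left(-1\right) 31 = \left(-9\right) 31 = -279$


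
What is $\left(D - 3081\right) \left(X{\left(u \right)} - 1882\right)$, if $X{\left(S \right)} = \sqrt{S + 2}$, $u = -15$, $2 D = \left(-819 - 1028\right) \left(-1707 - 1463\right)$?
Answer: $-5503747148 + 2924414 i \sqrt{13} \approx -5.5037 \cdot 10^{9} + 1.0544 \cdot 10^{7} i$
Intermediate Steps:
$D = 2927495$ ($D = \frac{\left(-819 - 1028\right) \left(-1707 - 1463\right)}{2} = \frac{\left(-1847\right) \left(-3170\right)}{2} = \frac{1}{2} \cdot 5854990 = 2927495$)
$X{\left(S \right)} = \sqrt{2 + S}$
$\left(D - 3081\right) \left(X{\left(u \right)} - 1882\right) = \left(2927495 - 3081\right) \left(\sqrt{2 - 15} - 1882\right) = 2924414 \left(\sqrt{-13} - 1882\right) = 2924414 \left(i \sqrt{13} - 1882\right) = 2924414 \left(-1882 + i \sqrt{13}\right) = -5503747148 + 2924414 i \sqrt{13}$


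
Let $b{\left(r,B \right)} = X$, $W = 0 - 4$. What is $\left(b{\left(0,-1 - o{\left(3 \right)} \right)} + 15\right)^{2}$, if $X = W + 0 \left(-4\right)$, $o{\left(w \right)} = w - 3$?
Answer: $121$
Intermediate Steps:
$o{\left(w \right)} = -3 + w$
$W = -4$ ($W = 0 - 4 = -4$)
$X = -4$ ($X = -4 + 0 \left(-4\right) = -4 + 0 = -4$)
$b{\left(r,B \right)} = -4$
$\left(b{\left(0,-1 - o{\left(3 \right)} \right)} + 15\right)^{2} = \left(-4 + 15\right)^{2} = 11^{2} = 121$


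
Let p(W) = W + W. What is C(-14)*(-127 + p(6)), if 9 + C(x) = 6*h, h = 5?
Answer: -2415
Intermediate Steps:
p(W) = 2*W
C(x) = 21 (C(x) = -9 + 6*5 = -9 + 30 = 21)
C(-14)*(-127 + p(6)) = 21*(-127 + 2*6) = 21*(-127 + 12) = 21*(-115) = -2415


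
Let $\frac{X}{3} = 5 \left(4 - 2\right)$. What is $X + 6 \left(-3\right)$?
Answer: $12$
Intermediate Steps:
$X = 30$ ($X = 3 \cdot 5 \left(4 - 2\right) = 3 \cdot 5 \cdot 2 = 3 \cdot 10 = 30$)
$X + 6 \left(-3\right) = 30 + 6 \left(-3\right) = 30 - 18 = 12$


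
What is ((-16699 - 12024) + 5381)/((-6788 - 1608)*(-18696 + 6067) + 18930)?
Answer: -11671/53026007 ≈ -0.00022010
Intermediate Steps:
((-16699 - 12024) + 5381)/((-6788 - 1608)*(-18696 + 6067) + 18930) = (-28723 + 5381)/(-8396*(-12629) + 18930) = -23342/(106033084 + 18930) = -23342/106052014 = -23342*1/106052014 = -11671/53026007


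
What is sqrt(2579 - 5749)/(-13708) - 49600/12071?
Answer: -49600/12071 - I*sqrt(3170)/13708 ≈ -4.109 - 0.0041073*I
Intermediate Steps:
sqrt(2579 - 5749)/(-13708) - 49600/12071 = sqrt(-3170)*(-1/13708) - 49600*1/12071 = (I*sqrt(3170))*(-1/13708) - 49600/12071 = -I*sqrt(3170)/13708 - 49600/12071 = -49600/12071 - I*sqrt(3170)/13708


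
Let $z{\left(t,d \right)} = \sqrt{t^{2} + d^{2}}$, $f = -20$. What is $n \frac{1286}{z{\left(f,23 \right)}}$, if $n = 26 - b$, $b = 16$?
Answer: $\frac{12860 \sqrt{929}}{929} \approx 421.92$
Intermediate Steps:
$z{\left(t,d \right)} = \sqrt{d^{2} + t^{2}}$
$n = 10$ ($n = 26 - 16 = 10$)
$n \frac{1286}{z{\left(f,23 \right)}} = 10 \frac{1286}{\sqrt{23^{2} + \left(-20\right)^{2}}} = 10 \frac{1286}{\sqrt{529 + 400}} = 10 \frac{1286}{\sqrt{929}} = 10 \cdot 1286 \frac{\sqrt{929}}{929} = 10 \frac{1286 \sqrt{929}}{929} = \frac{12860 \sqrt{929}}{929}$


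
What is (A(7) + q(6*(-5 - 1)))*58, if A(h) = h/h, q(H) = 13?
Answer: 812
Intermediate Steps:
A(h) = 1
(A(7) + q(6*(-5 - 1)))*58 = (1 + 13)*58 = 14*58 = 812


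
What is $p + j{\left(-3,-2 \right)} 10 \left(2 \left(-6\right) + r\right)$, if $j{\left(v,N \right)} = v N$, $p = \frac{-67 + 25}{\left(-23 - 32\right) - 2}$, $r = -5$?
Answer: $- \frac{19366}{19} \approx -1019.3$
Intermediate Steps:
$p = \frac{14}{19}$ ($p = - \frac{42}{\left(-23 - 32\right) - 2} = - \frac{42}{-55 - 2} = - \frac{42}{-57} = \left(-42\right) \left(- \frac{1}{57}\right) = \frac{14}{19} \approx 0.73684$)
$j{\left(v,N \right)} = N v$
$p + j{\left(-3,-2 \right)} 10 \left(2 \left(-6\right) + r\right) = \frac{14}{19} + \left(-2\right) \left(-3\right) 10 \left(2 \left(-6\right) - 5\right) = \frac{14}{19} + 6 \cdot 10 \left(-12 - 5\right) = \frac{14}{19} + 60 \left(-17\right) = \frac{14}{19} - 1020 = - \frac{19366}{19}$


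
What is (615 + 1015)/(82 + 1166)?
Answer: 815/624 ≈ 1.3061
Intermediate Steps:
(615 + 1015)/(82 + 1166) = 1630/1248 = 1630*(1/1248) = 815/624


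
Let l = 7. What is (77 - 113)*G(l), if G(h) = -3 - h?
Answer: 360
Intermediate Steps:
(77 - 113)*G(l) = (77 - 113)*(-3 - 1*7) = -36*(-3 - 7) = -36*(-10) = 360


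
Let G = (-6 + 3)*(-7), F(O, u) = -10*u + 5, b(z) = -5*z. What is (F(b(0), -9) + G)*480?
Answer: 55680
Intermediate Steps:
F(O, u) = 5 - 10*u
G = 21 (G = -3*(-7) = 21)
(F(b(0), -9) + G)*480 = ((5 - 10*(-9)) + 21)*480 = ((5 + 90) + 21)*480 = (95 + 21)*480 = 116*480 = 55680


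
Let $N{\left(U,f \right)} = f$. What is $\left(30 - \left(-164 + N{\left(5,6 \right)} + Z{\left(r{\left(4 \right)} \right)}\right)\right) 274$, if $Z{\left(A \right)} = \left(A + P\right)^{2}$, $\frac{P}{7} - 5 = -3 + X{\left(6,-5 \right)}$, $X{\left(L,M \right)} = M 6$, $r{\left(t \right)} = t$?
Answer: $-10049224$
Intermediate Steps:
$X{\left(L,M \right)} = 6 M$
$P = -196$ ($P = 35 + 7 \left(-3 + 6 \left(-5\right)\right) = 35 + 7 \left(-3 - 30\right) = 35 + 7 \left(-33\right) = 35 - 231 = -196$)
$Z{\left(A \right)} = \left(-196 + A\right)^{2}$ ($Z{\left(A \right)} = \left(A - 196\right)^{2} = \left(-196 + A\right)^{2}$)
$\left(30 - \left(-164 + N{\left(5,6 \right)} + Z{\left(r{\left(4 \right)} \right)}\right)\right) 274 = \left(30 + \left(164 - \left(\left(-196 + 4\right)^{2} + 6\right)\right)\right) 274 = \left(30 + \left(164 - \left(\left(-192\right)^{2} + 6\right)\right)\right) 274 = \left(30 + \left(164 - \left(36864 + 6\right)\right)\right) 274 = \left(30 + \left(164 - 36870\right)\right) 274 = \left(30 - 36706\right) 274 = \left(-36676\right) 274 = -10049224$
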